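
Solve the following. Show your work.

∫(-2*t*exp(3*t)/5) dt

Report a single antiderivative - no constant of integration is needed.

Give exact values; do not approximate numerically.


Step 1. Integrate ∫(-2*t*exp(3*t)/5) dt by parts with u = t, dv = (-2*exp(3*t)/5) dt, so v = -2*exp(3*t)/15: now -2*t*exp(3*t)/15 + ∫(2*exp(3*t)/15) dt.
Step 2. Evaluate the standard form: now -2*t*exp(3*t)/15 + 2*exp(3*t)/45.
Answer: -2*t*exp(3*t)/15 + 2*exp(3*t)/45.


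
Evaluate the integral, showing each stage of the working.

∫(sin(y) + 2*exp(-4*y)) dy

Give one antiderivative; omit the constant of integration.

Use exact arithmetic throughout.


Step 1. Rewrite: now ∫(2*exp(-4*y)) dy + ∫(sin(y)) dy.
Step 2. Evaluate the standard form: now ∫(sin(y)) dy - exp(-4*y)/2.
Step 3. Evaluate the standard form: now -cos(y) - exp(-4*y)/2.
Answer: -cos(y) - exp(-4*y)/2.


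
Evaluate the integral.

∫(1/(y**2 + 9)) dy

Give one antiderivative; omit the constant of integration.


Answer: atan(y/3)/3.


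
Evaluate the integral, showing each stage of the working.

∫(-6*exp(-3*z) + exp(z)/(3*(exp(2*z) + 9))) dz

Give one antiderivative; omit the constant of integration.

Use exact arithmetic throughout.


Step 1. Rewrite: now ∫(exp(z)/(3*(exp(2*z) + 9))) dz + ∫(-6*exp(-3*z)) dz.
Step 2. Substitute u = exp(z), turning ∫(exp(z)/(3*(exp(2*z) + 9))) dz into ∫(1/(3*(u**2 + 9))) du: now ∫(1/(3*(u**2 + 9))) du + ∫(-6*exp(-3*z)) dz.
Step 3. Evaluate the standard form: now atan(u/3)/9 + ∫(-6*exp(-3*z)) dz.
Step 4. Substitute back u = exp(z): now atan(exp(z)/3)/9 + ∫(-6*exp(-3*z)) dz.
Step 5. Evaluate the standard form: now atan(exp(z)/3)/9 + 2*exp(-3*z).
Answer: atan(exp(z)/3)/9 + 2*exp(-3*z).


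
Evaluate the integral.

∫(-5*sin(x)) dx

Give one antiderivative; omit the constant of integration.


Answer: 5*cos(x).


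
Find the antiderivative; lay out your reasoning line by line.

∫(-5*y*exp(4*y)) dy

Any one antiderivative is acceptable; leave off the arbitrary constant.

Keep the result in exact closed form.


Step 1. Integrate ∫(-5*y*exp(4*y)) dy by parts with u = y, dv = (-5*exp(4*y)) dy, so v = -5*exp(4*y)/4: now -5*y*exp(4*y)/4 + ∫(5*exp(4*y)/4) dy.
Step 2. Evaluate the standard form: now -5*y*exp(4*y)/4 + 5*exp(4*y)/16.
Answer: -5*y*exp(4*y)/4 + 5*exp(4*y)/16.


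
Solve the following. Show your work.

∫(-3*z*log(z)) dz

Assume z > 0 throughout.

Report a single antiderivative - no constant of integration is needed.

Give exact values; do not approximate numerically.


Step 1. Integrate ∫(-3*z*log(z)) dz by parts with u = log(z), dv = (-3*z) dz, so v = -3*z**2/2 [assuming z > 0]: now -3*z**2*log(z)/2 + ∫(3*z/2) dz.
Step 2. Evaluate the standard form: now -3*z**2*log(z)/2 + 3*z**2/4.
Answer: -3*z**2*log(z)/2 + 3*z**2/4.


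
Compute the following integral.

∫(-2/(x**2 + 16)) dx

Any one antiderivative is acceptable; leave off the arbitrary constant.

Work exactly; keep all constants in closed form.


Answer: -atan(x/4)/2.


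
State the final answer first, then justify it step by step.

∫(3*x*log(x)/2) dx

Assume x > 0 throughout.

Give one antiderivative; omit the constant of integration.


The answer is 3*x**2*log(x)/4 - 3*x**2/8.
Step 1. Integrate ∫(3*x*log(x)/2) dx by parts with u = log(x), dv = (3*x/2) dx, so v = 3*x**2/4 [assuming x > 0]: now 3*x**2*log(x)/4 + ∫(-3*x/4) dx.
Step 2. Evaluate the standard form: now 3*x**2*log(x)/4 - 3*x**2/8.
Answer: 3*x**2*log(x)/4 - 3*x**2/8.


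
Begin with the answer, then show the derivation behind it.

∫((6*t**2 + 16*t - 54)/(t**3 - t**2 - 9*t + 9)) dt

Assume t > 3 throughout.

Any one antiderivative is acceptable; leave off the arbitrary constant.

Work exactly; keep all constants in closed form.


The answer is 4*log(t - 3) + 4*log(t - 1) - 2*log(t + 3).
Step 1. Decompose ∫((6*t**2 + 16*t - 54)/(t**3 - t**2 - 9*t + 9)) dt by partial fractions, (6*t**2 + 16*t - 54)/(t**3 - t**2 - 9*t + 9) = -2/(t + 3) + 4/(t - 1) + 4/(t - 3): now ∫(4/(t - 3)) dt + ∫(4/(t - 1)) dt + ∫(-2/(t + 3)) dt.
Step 2. Evaluate the standard form [assuming t > -3]: now -2*log(t + 3) + ∫(4/(t - 3)) dt + ∫(4/(t - 1)) dt.
Step 3. Evaluate the standard form [assuming t > 1]: now 4*log(t - 1) - 2*log(t + 3) + ∫(4/(t - 3)) dt.
Step 4. Evaluate the standard form [assuming t > 3]: now 4*log(t - 3) + 4*log(t - 1) - 2*log(t + 3).
Answer: 4*log(t - 3) + 4*log(t - 1) - 2*log(t + 3).


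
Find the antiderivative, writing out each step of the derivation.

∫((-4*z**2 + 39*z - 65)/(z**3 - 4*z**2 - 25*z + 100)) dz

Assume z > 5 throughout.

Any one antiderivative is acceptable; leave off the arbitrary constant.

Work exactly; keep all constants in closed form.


Step 1. Decompose ∫((-4*z**2 + 39*z - 65)/(z**3 - 4*z**2 - 25*z + 100)) dz by partial fractions, (-4*z**2 + 39*z - 65)/(z**3 - 4*z**2 - 25*z + 100) = -4/(z + 5) - 3/(z - 4) + 3/(z - 5): now ∫(3/(z - 5)) dz + ∫(-3/(z - 4)) dz + ∫(-4/(z + 5)) dz.
Step 2. Evaluate the standard form [assuming z > 4]: now -3*log(z - 4) + ∫(3/(z - 5)) dz + ∫(-4/(z + 5)) dz.
Step 3. Evaluate the standard form [assuming z > -5]: now -3*log(z - 4) - 4*log(z + 5) + ∫(3/(z - 5)) dz.
Step 4. Evaluate the standard form [assuming z > 5]: now 3*log(z - 5) - 3*log(z - 4) - 4*log(z + 5).
Answer: 3*log(z - 5) - 3*log(z - 4) - 4*log(z + 5).


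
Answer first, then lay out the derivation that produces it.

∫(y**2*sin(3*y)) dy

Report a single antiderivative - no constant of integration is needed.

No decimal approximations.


The answer is -y**2*cos(3*y)/3 + 2*y*sin(3*y)/9 + 2*cos(3*y)/27.
Step 1. Integrate ∫(y**2*sin(3*y)) dy by parts with u = y**2, dv = (sin(3*y)) dy, so v = -cos(3*y)/3: now -y**2*cos(3*y)/3 + ∫(2*y*cos(3*y)/3) dy.
Step 2. Integrate ∫(2*y*cos(3*y)/3) dy by parts with u = y, dv = (2*cos(3*y)/3) dy, so v = 2*sin(3*y)/9: now -y**2*cos(3*y)/3 + 2*y*sin(3*y)/9 + ∫(-2*sin(3*y)/9) dy.
Step 3. Evaluate the standard form: now -y**2*cos(3*y)/3 + 2*y*sin(3*y)/9 + 2*cos(3*y)/27.
Answer: -y**2*cos(3*y)/3 + 2*y*sin(3*y)/9 + 2*cos(3*y)/27.


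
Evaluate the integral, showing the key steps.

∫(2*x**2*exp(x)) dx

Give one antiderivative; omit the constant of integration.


Step 1. Integrate ∫(2*x**2*exp(x)) dx by parts with u = x**2, dv = (2*exp(x)) dx, so v = 2*exp(x): now 2*x**2*exp(x) + ∫(-4*x*exp(x)) dx.
Step 2. Integrate ∫(-4*x*exp(x)) dx by parts with u = x, dv = (-4*exp(x)) dx, so v = -4*exp(x): now 2*x**2*exp(x) - 4*x*exp(x) + ∫(4*exp(x)) dx.
Step 3. Evaluate the standard form: now 2*x**2*exp(x) - 4*x*exp(x) + 4*exp(x).
Answer: 2*x**2*exp(x) - 4*x*exp(x) + 4*exp(x).


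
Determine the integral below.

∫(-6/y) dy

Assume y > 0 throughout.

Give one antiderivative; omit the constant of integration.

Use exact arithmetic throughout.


Answer: -6*log(y).


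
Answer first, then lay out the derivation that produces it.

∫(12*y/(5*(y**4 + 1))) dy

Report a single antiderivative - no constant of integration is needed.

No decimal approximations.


The answer is 6*atan(y**2)/5.
Step 1. Substitute u = y**2, turning ∫(12*y/(5*(y**4 + 1))) dy into ∫(6/(5*(u**2 + 1))) du: now ∫(6/(5*(u**2 + 1))) du.
Step 2. Evaluate the standard form: now 6*atan(u)/5.
Step 3. Substitute back u = y**2: now 6*atan(y**2)/5.
Answer: 6*atan(y**2)/5.


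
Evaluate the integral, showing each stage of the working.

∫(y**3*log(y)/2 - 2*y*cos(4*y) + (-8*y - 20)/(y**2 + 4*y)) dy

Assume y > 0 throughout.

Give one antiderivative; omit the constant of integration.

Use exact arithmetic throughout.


Step 1. Rewrite: now ∫(-2*y*cos(4*y)) dy + ∫(y**3*log(y)/2) dy + ∫((-8*y - 20)/(y**2 + 4*y)) dy.
Step 2. Integrate ∫(-2*y*cos(4*y)) dy by parts with u = y, dv = (-2*cos(4*y)) dy, so v = -sin(4*y)/2: now -y*sin(4*y)/2 + ∫(y**3*log(y)/2) dy + ∫((-8*y - 20)/(y**2 + 4*y)) dy + ∫(sin(4*y)/2) dy.
Step 3. Evaluate the standard form: now -y*sin(4*y)/2 - cos(4*y)/8 + ∫(y**3*log(y)/2) dy + ∫((-8*y - 20)/(y**2 + 4*y)) dy.
Step 4. Integrate ∫(y**3*log(y)/2) dy by parts with u = log(y), dv = (y**3/2) dy, so v = y**4/8 [assuming y > 0]: now y**4*log(y)/8 - y*sin(4*y)/2 - cos(4*y)/8 + ∫(-y**3/8) dy + ∫((-8*y - 20)/(y**2 + 4*y)) dy.
Step 5. Evaluate the standard form: now y**4*log(y)/8 - y**4/32 - y*sin(4*y)/2 - cos(4*y)/8 + ∫((-8*y - 20)/(y**2 + 4*y)) dy.
Step 6. Decompose ∫((-8*y - 20)/(y**2 + 4*y)) dy by partial fractions, (-8*y - 20)/(y**2 + 4*y) = -3/(y + 4) - 5/y: now y**4*log(y)/8 - y**4/32 - y*sin(4*y)/2 - cos(4*y)/8 + ∫(-5/y) dy + ∫(-3/(y + 4)) dy.
Step 7. Evaluate the standard form [assuming y > -4]: now y**4*log(y)/8 - y**4/32 - y*sin(4*y)/2 - 3*log(y + 4) - cos(4*y)/8 + ∫(-5/y) dy.
Step 8. Evaluate the standard form [assuming y > 0]: now y**4*log(y)/8 - y**4/32 - y*sin(4*y)/2 - 5*log(y) - 3*log(y + 4) - cos(4*y)/8.
Answer: y**4*log(y)/8 - y**4/32 - y*sin(4*y)/2 - 5*log(y) - 3*log(y + 4) - cos(4*y)/8.


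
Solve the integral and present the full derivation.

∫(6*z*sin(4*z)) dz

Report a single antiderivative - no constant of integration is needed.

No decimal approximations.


Step 1. Integrate ∫(6*z*sin(4*z)) dz by parts with u = z, dv = (6*sin(4*z)) dz, so v = -3*cos(4*z)/2: now -3*z*cos(4*z)/2 + ∫(3*cos(4*z)/2) dz.
Step 2. Evaluate the standard form: now -3*z*cos(4*z)/2 + 3*sin(4*z)/8.
Answer: -3*z*cos(4*z)/2 + 3*sin(4*z)/8.


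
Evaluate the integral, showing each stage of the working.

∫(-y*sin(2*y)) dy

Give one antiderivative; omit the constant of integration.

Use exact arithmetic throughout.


Step 1. Integrate ∫(-y*sin(2*y)) dy by parts with u = y, dv = (-sin(2*y)) dy, so v = cos(2*y)/2: now y*cos(2*y)/2 + ∫(-cos(2*y)/2) dy.
Step 2. Evaluate the standard form: now y*cos(2*y)/2 - sin(2*y)/4.
Answer: y*cos(2*y)/2 - sin(2*y)/4.


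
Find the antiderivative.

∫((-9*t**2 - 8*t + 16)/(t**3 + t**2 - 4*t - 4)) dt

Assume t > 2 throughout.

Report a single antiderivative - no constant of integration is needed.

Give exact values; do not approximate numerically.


Answer: -3*log(t - 2) - 5*log(t + 1) - log(t + 2).


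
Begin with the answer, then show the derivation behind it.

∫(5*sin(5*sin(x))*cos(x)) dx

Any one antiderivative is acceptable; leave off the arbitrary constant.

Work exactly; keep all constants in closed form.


The answer is -cos(5*sin(x)).
Step 1. Substitute u = sin(x), turning ∫(5*sin(5*sin(x))*cos(x)) dx into ∫(5*sin(5*u)) du: now ∫(5*sin(5*u)) du.
Step 2. Evaluate the standard form: now -cos(5*u).
Step 3. Substitute back u = sin(x): now -cos(5*sin(x)).
Answer: -cos(5*sin(x)).


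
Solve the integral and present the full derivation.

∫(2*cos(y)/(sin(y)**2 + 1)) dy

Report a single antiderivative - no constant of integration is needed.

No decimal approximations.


Step 1. Substitute u = sin(y), turning ∫(2*cos(y)/(sin(y)**2 + 1)) dy into ∫(2/(u**2 + 1)) du: now ∫(2/(u**2 + 1)) du.
Step 2. Evaluate the standard form: now 2*atan(u).
Step 3. Substitute back u = sin(y): now 2*atan(sin(y)).
Answer: 2*atan(sin(y)).


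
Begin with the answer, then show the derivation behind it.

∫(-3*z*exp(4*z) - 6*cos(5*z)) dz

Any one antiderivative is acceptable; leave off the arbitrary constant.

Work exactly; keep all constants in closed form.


The answer is -3*z*exp(4*z)/4 + 3*exp(4*z)/16 - 6*sin(5*z)/5.
Step 1. Rewrite: now ∫(-3*z*exp(4*z)) dz + ∫(-6*cos(5*z)) dz.
Step 2. Integrate ∫(-3*z*exp(4*z)) dz by parts with u = z, dv = (-3*exp(4*z)) dz, so v = -3*exp(4*z)/4: now -3*z*exp(4*z)/4 + ∫(3*exp(4*z)/4) dz + ∫(-6*cos(5*z)) dz.
Step 3. Evaluate the standard form: now -3*z*exp(4*z)/4 + 3*exp(4*z)/16 + ∫(-6*cos(5*z)) dz.
Step 4. Evaluate the standard form: now -3*z*exp(4*z)/4 + 3*exp(4*z)/16 - 6*sin(5*z)/5.
Answer: -3*z*exp(4*z)/4 + 3*exp(4*z)/16 - 6*sin(5*z)/5.


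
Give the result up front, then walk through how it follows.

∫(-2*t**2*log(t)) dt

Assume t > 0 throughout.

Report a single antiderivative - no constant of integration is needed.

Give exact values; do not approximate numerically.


The answer is -2*t**3*log(t)/3 + 2*t**3/9.
Step 1. Integrate ∫(-2*t**2*log(t)) dt by parts with u = log(t), dv = (-2*t**2) dt, so v = -2*t**3/3 [assuming t > 0]: now -2*t**3*log(t)/3 + ∫(2*t**2/3) dt.
Step 2. Evaluate the standard form: now -2*t**3*log(t)/3 + 2*t**3/9.
Answer: -2*t**3*log(t)/3 + 2*t**3/9.


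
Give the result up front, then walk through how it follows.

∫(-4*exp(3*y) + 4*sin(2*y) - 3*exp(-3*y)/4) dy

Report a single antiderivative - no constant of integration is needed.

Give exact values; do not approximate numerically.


The answer is -4*exp(3*y)/3 - 2*cos(2*y) + exp(-3*y)/4.
Step 1. Rewrite: now ∫(-3*exp(-3*y)/4) dy + ∫(-4*exp(3*y)) dy + ∫(4*sin(2*y)) dy.
Step 2. Evaluate the standard form: now -4*exp(3*y)/3 + ∫(-3*exp(-3*y)/4) dy + ∫(4*sin(2*y)) dy.
Step 3. Evaluate the standard form: now -4*exp(3*y)/3 - 2*cos(2*y) + ∫(-3*exp(-3*y)/4) dy.
Step 4. Evaluate the standard form: now -4*exp(3*y)/3 - 2*cos(2*y) + exp(-3*y)/4.
Answer: -4*exp(3*y)/3 - 2*cos(2*y) + exp(-3*y)/4.


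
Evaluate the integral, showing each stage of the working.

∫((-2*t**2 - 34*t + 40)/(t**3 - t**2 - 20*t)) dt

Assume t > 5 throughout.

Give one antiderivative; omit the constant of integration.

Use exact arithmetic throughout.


Step 1. Decompose ∫((-2*t**2 - 34*t + 40)/(t**3 - t**2 - 20*t)) dt by partial fractions, (-2*t**2 - 34*t + 40)/(t**3 - t**2 - 20*t) = 4/(t + 4) - 4/(t - 5) - 2/t: now ∫(-2/t) dt + ∫(-4/(t - 5)) dt + ∫(4/(t + 4)) dt.
Step 2. Evaluate the standard form [assuming t > 5]: now -4*log(t - 5) + ∫(-2/t) dt + ∫(4/(t + 4)) dt.
Step 3. Evaluate the standard form [assuming t > 0]: now -2*log(t) - 4*log(t - 5) + ∫(4/(t + 4)) dt.
Step 4. Evaluate the standard form [assuming t > -4]: now -2*log(t) - 4*log(t - 5) + 4*log(t + 4).
Answer: -2*log(t) - 4*log(t - 5) + 4*log(t + 4).


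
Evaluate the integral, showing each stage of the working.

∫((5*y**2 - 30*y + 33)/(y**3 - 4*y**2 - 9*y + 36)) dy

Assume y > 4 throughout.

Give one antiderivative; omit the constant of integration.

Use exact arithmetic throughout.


Step 1. Decompose ∫((5*y**2 - 30*y + 33)/(y**3 - 4*y**2 - 9*y + 36)) dy by partial fractions, (5*y**2 - 30*y + 33)/(y**3 - 4*y**2 - 9*y + 36) = 4/(y + 3) + 2/(y - 3) - 1/(y - 4): now ∫(-1/(y - 4)) dy + ∫(2/(y - 3)) dy + ∫(4/(y + 3)) dy.
Step 2. Evaluate the standard form [assuming y > 4]: now -log(y - 4) + ∫(2/(y - 3)) dy + ∫(4/(y + 3)) dy.
Step 3. Evaluate the standard form [assuming y > 3]: now -log(y - 4) + 2*log(y - 3) + ∫(4/(y + 3)) dy.
Step 4. Evaluate the standard form [assuming y > -3]: now -log(y - 4) + 2*log(y - 3) + 4*log(y + 3).
Answer: -log(y - 4) + 2*log(y - 3) + 4*log(y + 3).


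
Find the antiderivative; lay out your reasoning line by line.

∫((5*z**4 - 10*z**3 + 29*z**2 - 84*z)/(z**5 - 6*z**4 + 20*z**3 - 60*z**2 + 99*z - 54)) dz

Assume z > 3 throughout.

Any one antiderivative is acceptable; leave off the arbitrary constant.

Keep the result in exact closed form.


Step 1. Decompose ∫((5*z**4 - 10*z**3 + 29*z**2 - 84*z)/(z**5 - 6*z**4 + 20*z**3 - 60*z**2 + 99*z - 54)) dz by partial fractions, (5*z**4 - 10*z**3 + 29*z**2 - 84*z)/(z**5 - 6*z**4 + 20*z**3 - 60*z**2 + 99*z - 54) = 3/(z**2 + 9) - 3/(z - 1) + 4/(z - 2) + 4/(z - 3): now ∫(4/(z - 3)) dz + ∫(4/(z - 2)) dz + ∫(-3/(z - 1)) dz + ∫(3/(z**2 + 9)) dz.
Step 2. Evaluate the standard form [assuming z > 3]: now 4*log(z - 3) + ∫(4/(z - 2)) dz + ∫(-3/(z - 1)) dz + ∫(3/(z**2 + 9)) dz.
Step 3. Evaluate the standard form [assuming z > 1]: now 4*log(z - 3) - 3*log(z - 1) + ∫(4/(z - 2)) dz + ∫(3/(z**2 + 9)) dz.
Step 4. Evaluate the standard form [assuming z > 2]: now 4*log(z - 3) + 4*log(z - 2) - 3*log(z - 1) + ∫(3/(z**2 + 9)) dz.
Step 5. Evaluate the standard form: now 4*log(z - 3) + 4*log(z - 2) - 3*log(z - 1) + atan(z/3).
Answer: 4*log(z - 3) + 4*log(z - 2) - 3*log(z - 1) + atan(z/3).


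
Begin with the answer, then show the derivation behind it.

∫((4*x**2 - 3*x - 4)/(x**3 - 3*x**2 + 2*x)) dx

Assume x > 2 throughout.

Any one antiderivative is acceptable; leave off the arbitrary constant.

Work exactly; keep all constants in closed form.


The answer is -2*log(x) + 3*log(x - 2) + 3*log(x - 1).
Step 1. Decompose ∫((4*x**2 - 3*x - 4)/(x**3 - 3*x**2 + 2*x)) dx by partial fractions, (4*x**2 - 3*x - 4)/(x**3 - 3*x**2 + 2*x) = 3/(x - 1) + 3/(x - 2) - 2/x: now ∫(-2/x) dx + ∫(3/(x - 2)) dx + ∫(3/(x - 1)) dx.
Step 2. Evaluate the standard form [assuming x > 2]: now 3*log(x - 2) + ∫(-2/x) dx + ∫(3/(x - 1)) dx.
Step 3. Evaluate the standard form [assuming x > 0]: now -2*log(x) + 3*log(x - 2) + ∫(3/(x - 1)) dx.
Step 4. Evaluate the standard form [assuming x > 1]: now -2*log(x) + 3*log(x - 2) + 3*log(x - 1).
Answer: -2*log(x) + 3*log(x - 2) + 3*log(x - 1).


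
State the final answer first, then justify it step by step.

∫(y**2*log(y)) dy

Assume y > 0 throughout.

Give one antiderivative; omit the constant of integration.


The answer is y**3*log(y)/3 - y**3/9.
Step 1. Integrate ∫(y**2*log(y)) dy by parts with u = log(y), dv = (y**2) dy, so v = y**3/3 [assuming y > 0]: now y**3*log(y)/3 + ∫(-y**2/3) dy.
Step 2. Evaluate the standard form: now y**3*log(y)/3 - y**3/9.
Answer: y**3*log(y)/3 - y**3/9.


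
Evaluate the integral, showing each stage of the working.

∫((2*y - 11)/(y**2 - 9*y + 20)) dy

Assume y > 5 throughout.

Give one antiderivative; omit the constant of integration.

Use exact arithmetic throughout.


Step 1. Decompose ∫((2*y - 11)/(y**2 - 9*y + 20)) dy by partial fractions, (2*y - 11)/(y**2 - 9*y + 20) = 3/(y - 4) - 1/(y - 5): now ∫(-1/(y - 5)) dy + ∫(3/(y - 4)) dy.
Step 2. Evaluate the standard form [assuming y > 5]: now -log(y - 5) + ∫(3/(y - 4)) dy.
Step 3. Evaluate the standard form [assuming y > 4]: now -log(y - 5) + 3*log(y - 4).
Answer: -log(y - 5) + 3*log(y - 4).


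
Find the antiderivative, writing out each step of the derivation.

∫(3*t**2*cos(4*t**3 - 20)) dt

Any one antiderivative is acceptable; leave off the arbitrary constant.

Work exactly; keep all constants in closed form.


Step 1. Substitute u = t**3 - 5, turning ∫(3*t**2*cos(4*t**3 - 20)) dt into ∫(cos(4*u)) du: now ∫(cos(4*u)) du.
Step 2. Evaluate the standard form: now sin(4*u)/4.
Step 3. Substitute back u = t**3 - 5: now sin(4*t**3 - 20)/4.
Answer: sin(4*t**3 - 20)/4.


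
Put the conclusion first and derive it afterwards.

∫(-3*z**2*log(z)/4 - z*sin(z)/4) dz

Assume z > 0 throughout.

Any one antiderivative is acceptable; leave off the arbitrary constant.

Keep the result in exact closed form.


The answer is -z**3*log(z)/4 + z**3/12 + z*cos(z)/4 - sin(z)/4.
Step 1. Rewrite: now ∫(-z*sin(z)/4) dz + ∫(-3*z**2*log(z)/4) dz.
Step 2. Integrate ∫(-z*sin(z)/4) dz by parts with u = z, dv = (-sin(z)/4) dz, so v = cos(z)/4: now z*cos(z)/4 + ∫(-3*z**2*log(z)/4) dz + ∫(-cos(z)/4) dz.
Step 3. Evaluate the standard form: now z*cos(z)/4 - sin(z)/4 + ∫(-3*z**2*log(z)/4) dz.
Step 4. Integrate ∫(-3*z**2*log(z)/4) dz by parts with u = log(z), dv = (-3*z**2/4) dz, so v = -z**3/4 [assuming z > 0]: now -z**3*log(z)/4 + z*cos(z)/4 - sin(z)/4 + ∫(z**2/4) dz.
Step 5. Evaluate the standard form: now -z**3*log(z)/4 + z**3/12 + z*cos(z)/4 - sin(z)/4.
Answer: -z**3*log(z)/4 + z**3/12 + z*cos(z)/4 - sin(z)/4.


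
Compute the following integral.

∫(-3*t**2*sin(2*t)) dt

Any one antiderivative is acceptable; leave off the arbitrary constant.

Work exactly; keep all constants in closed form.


Answer: 3*t**2*cos(2*t)/2 - 3*t*sin(2*t)/2 - 3*cos(2*t)/4.


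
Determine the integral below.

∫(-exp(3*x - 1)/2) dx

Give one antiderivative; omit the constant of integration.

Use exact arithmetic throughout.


Answer: -exp(3*x - 1)/6.


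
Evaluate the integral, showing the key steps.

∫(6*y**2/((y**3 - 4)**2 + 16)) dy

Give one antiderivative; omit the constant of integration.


Step 1. Substitute u = y**3 - 4, turning ∫(6*y**2/((y**3 - 4)**2 + 16)) dy into ∫(2/(u**2 + 16)) du: now ∫(2/(u**2 + 16)) du.
Step 2. Evaluate the standard form: now atan(u/4)/2.
Step 3. Substitute back u = y**3 - 4: now atan(y**3/4 - 1)/2.
Answer: atan(y**3/4 - 1)/2.


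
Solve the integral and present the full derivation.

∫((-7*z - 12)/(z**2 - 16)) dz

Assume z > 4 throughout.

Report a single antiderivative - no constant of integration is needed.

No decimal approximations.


Step 1. Decompose ∫((-7*z - 12)/(z**2 - 16)) dz by partial fractions, (-7*z - 12)/(z**2 - 16) = -2/(z + 4) - 5/(z - 4): now ∫(-5/(z - 4)) dz + ∫(-2/(z + 4)) dz.
Step 2. Evaluate the standard form [assuming z > 4]: now -5*log(z - 4) + ∫(-2/(z + 4)) dz.
Step 3. Evaluate the standard form [assuming z > -4]: now -5*log(z - 4) - 2*log(z + 4).
Answer: -5*log(z - 4) - 2*log(z + 4).


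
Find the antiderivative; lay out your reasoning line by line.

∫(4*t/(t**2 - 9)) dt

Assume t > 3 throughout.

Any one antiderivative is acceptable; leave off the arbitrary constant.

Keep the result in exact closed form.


Step 1. Decompose ∫(4*t/(t**2 - 9)) dt by partial fractions, 4*t/(t**2 - 9) = 2/(t + 3) + 2/(t - 3): now ∫(2/(t - 3)) dt + ∫(2/(t + 3)) dt.
Step 2. Evaluate the standard form [assuming t > 3]: now 2*log(t - 3) + ∫(2/(t + 3)) dt.
Step 3. Evaluate the standard form [assuming t > -3]: now 2*log(t - 3) + 2*log(t + 3).
Answer: 2*log(t - 3) + 2*log(t + 3).


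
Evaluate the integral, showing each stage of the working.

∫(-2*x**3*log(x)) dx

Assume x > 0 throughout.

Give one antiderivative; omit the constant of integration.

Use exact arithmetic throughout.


Step 1. Integrate ∫(-2*x**3*log(x)) dx by parts with u = log(x), dv = (-2*x**3) dx, so v = -x**4/2 [assuming x > 0]: now -x**4*log(x)/2 + ∫(x**3/2) dx.
Step 2. Evaluate the standard form: now -x**4*log(x)/2 + x**4/8.
Answer: -x**4*log(x)/2 + x**4/8.


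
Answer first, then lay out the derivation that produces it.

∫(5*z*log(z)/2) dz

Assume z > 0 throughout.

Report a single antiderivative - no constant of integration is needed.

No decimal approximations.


The answer is 5*z**2*log(z)/4 - 5*z**2/8.
Step 1. Integrate ∫(5*z*log(z)/2) dz by parts with u = log(z), dv = (5*z/2) dz, so v = 5*z**2/4 [assuming z > 0]: now 5*z**2*log(z)/4 + ∫(-5*z/4) dz.
Step 2. Evaluate the standard form: now 5*z**2*log(z)/4 - 5*z**2/8.
Answer: 5*z**2*log(z)/4 - 5*z**2/8.


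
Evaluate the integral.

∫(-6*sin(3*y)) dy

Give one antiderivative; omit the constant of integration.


Answer: 2*cos(3*y).


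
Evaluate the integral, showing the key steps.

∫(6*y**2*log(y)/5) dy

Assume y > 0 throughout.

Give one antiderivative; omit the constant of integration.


Step 1. Integrate ∫(6*y**2*log(y)/5) dy by parts with u = log(y), dv = (6*y**2/5) dy, so v = 2*y**3/5 [assuming y > 0]: now 2*y**3*log(y)/5 + ∫(-2*y**2/5) dy.
Step 2. Evaluate the standard form: now 2*y**3*log(y)/5 - 2*y**3/15.
Answer: 2*y**3*log(y)/5 - 2*y**3/15.


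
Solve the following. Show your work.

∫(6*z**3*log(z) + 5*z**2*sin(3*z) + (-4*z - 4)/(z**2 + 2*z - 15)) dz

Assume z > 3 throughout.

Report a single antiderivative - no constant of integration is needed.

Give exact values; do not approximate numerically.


Step 1. Rewrite: now ∫(5*z**2*sin(3*z)) dz + ∫(6*z**3*log(z)) dz + ∫((-4*z - 4)/(z**2 + 2*z - 15)) dz.
Step 2. Integrate ∫(5*z**2*sin(3*z)) dz by parts with u = z**2, dv = (5*sin(3*z)) dz, so v = -5*cos(3*z)/3: now -5*z**2*cos(3*z)/3 + ∫(10*z*cos(3*z)/3) dz + ∫(6*z**3*log(z)) dz + ∫((-4*z - 4)/(z**2 + 2*z - 15)) dz.
Step 3. Integrate ∫(10*z*cos(3*z)/3) dz by parts with u = z, dv = (10*cos(3*z)/3) dz, so v = 10*sin(3*z)/9: now -5*z**2*cos(3*z)/3 + 10*z*sin(3*z)/9 + ∫(6*z**3*log(z)) dz + ∫((-4*z - 4)/(z**2 + 2*z - 15)) dz + ∫(-10*sin(3*z)/9) dz.
Step 4. Evaluate the standard form: now -5*z**2*cos(3*z)/3 + 10*z*sin(3*z)/9 + 10*cos(3*z)/27 + ∫(6*z**3*log(z)) dz + ∫((-4*z - 4)/(z**2 + 2*z - 15)) dz.
Step 5. Integrate ∫(6*z**3*log(z)) dz by parts with u = log(z), dv = (6*z**3) dz, so v = 3*z**4/2 [assuming z > 0]: now 3*z**4*log(z)/2 - 5*z**2*cos(3*z)/3 + 10*z*sin(3*z)/9 + 10*cos(3*z)/27 + ∫(-3*z**3/2) dz + ∫((-4*z - 4)/(z**2 + 2*z - 15)) dz.
Step 6. Evaluate the standard form: now 3*z**4*log(z)/2 - 3*z**4/8 - 5*z**2*cos(3*z)/3 + 10*z*sin(3*z)/9 + 10*cos(3*z)/27 + ∫((-4*z - 4)/(z**2 + 2*z - 15)) dz.
Step 7. Decompose ∫((-4*z - 4)/(z**2 + 2*z - 15)) dz by partial fractions, (-4*z - 4)/(z**2 + 2*z - 15) = -2/(z + 5) - 2/(z - 3): now 3*z**4*log(z)/2 - 3*z**4/8 - 5*z**2*cos(3*z)/3 + 10*z*sin(3*z)/9 + 10*cos(3*z)/27 + ∫(-2/(z - 3)) dz + ∫(-2/(z + 5)) dz.
Step 8. Evaluate the standard form [assuming z > -5]: now 3*z**4*log(z)/2 - 3*z**4/8 - 5*z**2*cos(3*z)/3 + 10*z*sin(3*z)/9 - 2*log(z + 5) + 10*cos(3*z)/27 + ∫(-2/(z - 3)) dz.
Step 9. Evaluate the standard form [assuming z > 3]: now 3*z**4*log(z)/2 - 3*z**4/8 - 5*z**2*cos(3*z)/3 + 10*z*sin(3*z)/9 - 2*log(z - 3) - 2*log(z + 5) + 10*cos(3*z)/27.
Answer: 3*z**4*log(z)/2 - 3*z**4/8 - 5*z**2*cos(3*z)/3 + 10*z*sin(3*z)/9 - 2*log(z - 3) - 2*log(z + 5) + 10*cos(3*z)/27.


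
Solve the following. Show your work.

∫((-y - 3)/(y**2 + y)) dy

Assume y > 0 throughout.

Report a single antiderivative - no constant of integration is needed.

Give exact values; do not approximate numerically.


Step 1. Decompose ∫((-y - 3)/(y**2 + y)) dy by partial fractions, (-y - 3)/(y**2 + y) = 2/(y + 1) - 3/y: now ∫(-3/y) dy + ∫(2/(y + 1)) dy.
Step 2. Evaluate the standard form [assuming y > -1]: now 2*log(y + 1) + ∫(-3/y) dy.
Step 3. Evaluate the standard form [assuming y > 0]: now -3*log(y) + 2*log(y + 1).
Answer: -3*log(y) + 2*log(y + 1).


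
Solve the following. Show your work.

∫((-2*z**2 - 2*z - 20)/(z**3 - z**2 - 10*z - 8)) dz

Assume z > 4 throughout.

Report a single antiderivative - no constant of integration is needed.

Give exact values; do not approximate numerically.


Step 1. Decompose ∫((-2*z**2 - 2*z - 20)/(z**3 - z**2 - 10*z - 8)) dz by partial fractions, (-2*z**2 - 2*z - 20)/(z**3 - z**2 - 10*z - 8) = -4/(z + 2) + 4/(z + 1) - 2/(z - 4): now ∫(-2/(z - 4)) dz + ∫(4/(z + 1)) dz + ∫(-4/(z + 2)) dz.
Step 2. Evaluate the standard form [assuming z > -2]: now -4*log(z + 2) + ∫(-2/(z - 4)) dz + ∫(4/(z + 1)) dz.
Step 3. Evaluate the standard form [assuming z > 4]: now -2*log(z - 4) - 4*log(z + 2) + ∫(4/(z + 1)) dz.
Step 4. Evaluate the standard form [assuming z > -1]: now -2*log(z - 4) + 4*log(z + 1) - 4*log(z + 2).
Answer: -2*log(z - 4) + 4*log(z + 1) - 4*log(z + 2).


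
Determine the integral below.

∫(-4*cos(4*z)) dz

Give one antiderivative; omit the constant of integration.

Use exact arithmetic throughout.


Answer: -sin(4*z).


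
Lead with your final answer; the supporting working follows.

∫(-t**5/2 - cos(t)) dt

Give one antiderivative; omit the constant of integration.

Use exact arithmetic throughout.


The answer is -t**6/12 - sin(t).
Step 1. Rewrite: now ∫(-t**5/2) dt + ∫(-cos(t)) dt.
Step 2. Evaluate the standard form: now -sin(t) + ∫(-t**5/2) dt.
Step 3. Evaluate the standard form: now -t**6/12 - sin(t).
Answer: -t**6/12 - sin(t).


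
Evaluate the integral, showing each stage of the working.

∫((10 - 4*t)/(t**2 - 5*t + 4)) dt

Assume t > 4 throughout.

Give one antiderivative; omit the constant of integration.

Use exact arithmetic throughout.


Step 1. Decompose ∫((10 - 4*t)/(t**2 - 5*t + 4)) dt by partial fractions, (10 - 4*t)/(t**2 - 5*t + 4) = -2/(t - 1) - 2/(t - 4): now ∫(-2/(t - 4)) dt + ∫(-2/(t - 1)) dt.
Step 2. Evaluate the standard form [assuming t > 1]: now -2*log(t - 1) + ∫(-2/(t - 4)) dt.
Step 3. Evaluate the standard form [assuming t > 4]: now -2*log(t - 4) - 2*log(t - 1).
Answer: -2*log(t - 4) - 2*log(t - 1).


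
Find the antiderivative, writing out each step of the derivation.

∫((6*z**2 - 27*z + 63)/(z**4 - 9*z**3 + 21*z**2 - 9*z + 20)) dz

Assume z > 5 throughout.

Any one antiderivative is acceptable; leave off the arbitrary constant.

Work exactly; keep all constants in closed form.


Step 1. Decompose ∫((6*z**2 - 27*z + 63)/(z**4 - 9*z**3 + 21*z**2 - 9*z + 20)) dz by partial fractions, (6*z**2 - 27*z + 63)/(z**4 - 9*z**3 + 21*z**2 - 9*z + 20) = 3/(z**2 + 1) - 3/(z - 4) + 3/(z - 5): now ∫(3/(z - 5)) dz + ∫(-3/(z - 4)) dz + ∫(3/(z**2 + 1)) dz.
Step 2. Evaluate the standard form [assuming z > 5]: now 3*log(z - 5) + ∫(-3/(z - 4)) dz + ∫(3/(z**2 + 1)) dz.
Step 3. Evaluate the standard form [assuming z > 4]: now 3*log(z - 5) - 3*log(z - 4) + ∫(3/(z**2 + 1)) dz.
Step 4. Evaluate the standard form: now 3*log(z - 5) - 3*log(z - 4) + 3*atan(z).
Answer: 3*log(z - 5) - 3*log(z - 4) + 3*atan(z).


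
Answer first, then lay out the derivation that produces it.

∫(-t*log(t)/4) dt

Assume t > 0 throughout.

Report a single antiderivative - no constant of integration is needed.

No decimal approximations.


The answer is -t**2*log(t)/8 + t**2/16.
Step 1. Integrate ∫(-t*log(t)/4) dt by parts with u = log(t), dv = (-t/4) dt, so v = -t**2/8 [assuming t > 0]: now -t**2*log(t)/8 + ∫(t/8) dt.
Step 2. Evaluate the standard form: now -t**2*log(t)/8 + t**2/16.
Answer: -t**2*log(t)/8 + t**2/16.


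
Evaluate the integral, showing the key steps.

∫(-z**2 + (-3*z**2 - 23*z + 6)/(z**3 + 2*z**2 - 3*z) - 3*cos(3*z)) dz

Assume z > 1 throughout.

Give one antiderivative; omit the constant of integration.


Step 1. Rewrite: now ∫(-z**2) dz + ∫((-3*z**2 - 23*z + 6)/(z**3 + 2*z**2 - 3*z)) dz + ∫(-3*cos(3*z)) dz.
Step 2. Evaluate the standard form: now -z**3/3 + ∫((-3*z**2 - 23*z + 6)/(z**3 + 2*z**2 - 3*z)) dz + ∫(-3*cos(3*z)) dz.
Step 3. Evaluate the standard form: now -z**3/3 - sin(3*z) + ∫((-3*z**2 - 23*z + 6)/(z**3 + 2*z**2 - 3*z)) dz.
Step 4. Decompose ∫((-3*z**2 - 23*z + 6)/(z**3 + 2*z**2 - 3*z)) dz by partial fractions, (-3*z**2 - 23*z + 6)/(z**3 + 2*z**2 - 3*z) = 4/(z + 3) - 5/(z - 1) - 2/z: now -z**3/3 - sin(3*z) + ∫(-2/z) dz + ∫(-5/(z - 1)) dz + ∫(4/(z + 3)) dz.
Step 5. Evaluate the standard form [assuming z > 0]: now -z**3/3 - 2*log(z) - sin(3*z) + ∫(-5/(z - 1)) dz + ∫(4/(z + 3)) dz.
Step 6. Evaluate the standard form [assuming z > -3]: now -z**3/3 - 2*log(z) + 4*log(z + 3) - sin(3*z) + ∫(-5/(z - 1)) dz.
Step 7. Evaluate the standard form [assuming z > 1]: now -z**3/3 - 2*log(z) - 5*log(z - 1) + 4*log(z + 3) - sin(3*z).
Answer: -z**3/3 - 2*log(z) - 5*log(z - 1) + 4*log(z + 3) - sin(3*z).


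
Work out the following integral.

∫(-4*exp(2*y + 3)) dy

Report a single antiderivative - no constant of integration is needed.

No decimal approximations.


Answer: -2*exp(2*y + 3).


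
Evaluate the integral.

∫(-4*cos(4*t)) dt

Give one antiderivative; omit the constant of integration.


Answer: -sin(4*t).


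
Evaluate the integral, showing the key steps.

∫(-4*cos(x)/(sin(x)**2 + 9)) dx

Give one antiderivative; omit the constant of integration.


Step 1. Substitute u = sin(x), turning ∫(-4*cos(x)/(sin(x)**2 + 9)) dx into ∫(-4/(u**2 + 9)) du: now ∫(-4/(u**2 + 9)) du.
Step 2. Evaluate the standard form: now -4*atan(u/3)/3.
Step 3. Substitute back u = sin(x): now -4*atan(sin(x)/3)/3.
Answer: -4*atan(sin(x)/3)/3.


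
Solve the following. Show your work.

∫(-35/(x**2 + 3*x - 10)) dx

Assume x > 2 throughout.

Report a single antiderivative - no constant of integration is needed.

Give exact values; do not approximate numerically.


Step 1. Decompose ∫(-35/(x**2 + 3*x - 10)) dx by partial fractions, -35/(x**2 + 3*x - 10) = 5/(x + 5) - 5/(x - 2): now ∫(-5/(x - 2)) dx + ∫(5/(x + 5)) dx.
Step 2. Evaluate the standard form [assuming x > -5]: now 5*log(x + 5) + ∫(-5/(x - 2)) dx.
Step 3. Evaluate the standard form [assuming x > 2]: now -5*log(x - 2) + 5*log(x + 5).
Answer: -5*log(x - 2) + 5*log(x + 5).


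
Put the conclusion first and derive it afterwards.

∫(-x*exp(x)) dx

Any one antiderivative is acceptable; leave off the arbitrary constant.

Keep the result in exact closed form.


The answer is -x*exp(x) + exp(x).
Step 1. Integrate ∫(-x*exp(x)) dx by parts with u = x, dv = (-exp(x)) dx, so v = -exp(x): now -x*exp(x) + ∫(exp(x)) dx.
Step 2. Evaluate the standard form: now -x*exp(x) + exp(x).
Answer: -x*exp(x) + exp(x).


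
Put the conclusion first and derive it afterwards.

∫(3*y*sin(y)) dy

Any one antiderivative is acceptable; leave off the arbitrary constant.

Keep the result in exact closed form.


The answer is -3*y*cos(y) + 3*sin(y).
Step 1. Integrate ∫(3*y*sin(y)) dy by parts with u = y, dv = (3*sin(y)) dy, so v = -3*cos(y): now -3*y*cos(y) + ∫(3*cos(y)) dy.
Step 2. Evaluate the standard form: now -3*y*cos(y) + 3*sin(y).
Answer: -3*y*cos(y) + 3*sin(y).


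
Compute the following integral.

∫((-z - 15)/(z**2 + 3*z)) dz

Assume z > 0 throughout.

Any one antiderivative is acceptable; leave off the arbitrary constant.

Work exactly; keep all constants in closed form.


Answer: -5*log(z) + 4*log(z + 3).


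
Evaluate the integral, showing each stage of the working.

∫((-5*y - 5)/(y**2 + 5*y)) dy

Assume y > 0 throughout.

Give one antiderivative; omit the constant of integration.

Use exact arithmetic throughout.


Step 1. Decompose ∫((-5*y - 5)/(y**2 + 5*y)) dy by partial fractions, (-5*y - 5)/(y**2 + 5*y) = -4/(y + 5) - 1/y: now ∫(-1/y) dy + ∫(-4/(y + 5)) dy.
Step 2. Evaluate the standard form [assuming y > -5]: now -4*log(y + 5) + ∫(-1/y) dy.
Step 3. Evaluate the standard form [assuming y > 0]: now -log(y) - 4*log(y + 5).
Answer: -log(y) - 4*log(y + 5).


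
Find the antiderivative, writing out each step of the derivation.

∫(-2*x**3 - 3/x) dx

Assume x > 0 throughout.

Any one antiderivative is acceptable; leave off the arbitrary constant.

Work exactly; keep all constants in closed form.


Step 1. Rewrite: now ∫(-3/x) dx + ∫(-2*x**3) dx.
Step 2. Evaluate the standard form [assuming x > 0]: now -3*log(x) + ∫(-2*x**3) dx.
Step 3. Evaluate the standard form: now -x**4/2 - 3*log(x).
Answer: -x**4/2 - 3*log(x).


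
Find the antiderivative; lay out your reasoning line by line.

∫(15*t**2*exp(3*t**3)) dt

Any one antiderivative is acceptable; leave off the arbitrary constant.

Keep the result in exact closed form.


Step 1. Substitute u = t**3, turning ∫(15*t**2*exp(3*t**3)) dt into ∫(5*exp(3*u)) du: now ∫(5*exp(3*u)) du.
Step 2. Evaluate the standard form: now 5*exp(3*u)/3.
Step 3. Substitute back u = t**3: now 5*exp(3*t**3)/3.
Answer: 5*exp(3*t**3)/3.


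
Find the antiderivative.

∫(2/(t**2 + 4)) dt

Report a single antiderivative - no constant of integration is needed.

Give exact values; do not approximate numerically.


Answer: atan(t/2).


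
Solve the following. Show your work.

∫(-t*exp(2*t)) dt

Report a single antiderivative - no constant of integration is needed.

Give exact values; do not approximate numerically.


Step 1. Integrate ∫(-t*exp(2*t)) dt by parts with u = t, dv = (-exp(2*t)) dt, so v = -exp(2*t)/2: now -t*exp(2*t)/2 + ∫(exp(2*t)/2) dt.
Step 2. Evaluate the standard form: now -t*exp(2*t)/2 + exp(2*t)/4.
Answer: -t*exp(2*t)/2 + exp(2*t)/4.


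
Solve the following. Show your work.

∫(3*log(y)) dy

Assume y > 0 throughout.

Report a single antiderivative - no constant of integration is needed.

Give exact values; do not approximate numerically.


Step 1. Integrate ∫(3*log(y)) dy by parts with u = log(y), dv = (3) dy, so v = 3*y [assuming y > 0]: now 3*y*log(y) + ∫(-3) dy.
Step 2. Evaluate the standard form: now 3*y*log(y) - 3*y.
Answer: 3*y*log(y) - 3*y.


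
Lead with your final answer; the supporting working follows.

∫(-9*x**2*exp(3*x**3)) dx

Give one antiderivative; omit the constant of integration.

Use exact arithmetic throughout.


The answer is -exp(3*x**3).
Step 1. Substitute u = x**3, turning ∫(-9*x**2*exp(3*x**3)) dx into ∫(-3*exp(3*u)) du: now ∫(-3*exp(3*u)) du.
Step 2. Evaluate the standard form: now -exp(3*u).
Step 3. Substitute back u = x**3: now -exp(3*x**3).
Answer: -exp(3*x**3).


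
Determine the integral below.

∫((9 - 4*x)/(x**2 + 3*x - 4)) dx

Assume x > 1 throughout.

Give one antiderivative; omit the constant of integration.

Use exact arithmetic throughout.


Answer: log(x - 1) - 5*log(x + 4).


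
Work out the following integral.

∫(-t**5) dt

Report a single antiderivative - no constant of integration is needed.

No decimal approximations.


Answer: -t**6/6.


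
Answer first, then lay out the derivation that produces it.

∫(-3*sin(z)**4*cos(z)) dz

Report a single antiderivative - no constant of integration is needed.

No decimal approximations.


The answer is -3*sin(z)**5/5.
Step 1. Substitute u = sin(z), turning ∫(-3*sin(z)**4*cos(z)) dz into ∫(-3*u**4) du: now ∫(-3*u**4) du.
Step 2. Evaluate the standard form: now -3*u**5/5.
Step 3. Substitute back u = sin(z): now -3*sin(z)**5/5.
Answer: -3*sin(z)**5/5.


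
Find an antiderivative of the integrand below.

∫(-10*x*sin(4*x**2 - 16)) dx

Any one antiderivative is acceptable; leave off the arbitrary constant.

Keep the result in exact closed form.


Answer: 5*cos(4*x**2 - 16)/4.


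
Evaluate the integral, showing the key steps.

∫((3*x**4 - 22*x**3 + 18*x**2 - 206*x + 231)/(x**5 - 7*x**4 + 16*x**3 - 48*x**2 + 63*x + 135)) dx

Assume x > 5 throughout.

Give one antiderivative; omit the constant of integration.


Step 1. Decompose ∫((3*x**4 - 22*x**3 + 18*x**2 - 206*x + 231)/(x**5 - 7*x**4 + 16*x**3 - 48*x**2 + 63*x + 135)) dx by partial fractions, (3*x**4 - 22*x**3 + 18*x**2 - 206*x + 231)/(x**5 - 7*x**4 + 16*x**3 - 48*x**2 + 63*x + 135) = 4/(x**2 + 9) + 2/(x + 1) + 4/(x - 3) - 3/(x - 5): now ∫(-3/(x - 5)) dx + ∫(4/(x - 3)) dx + ∫(2/(x + 1)) dx + ∫(4/(x**2 + 9)) dx.
Step 2. Evaluate the standard form [assuming x > 3]: now 4*log(x - 3) + ∫(-3/(x - 5)) dx + ∫(2/(x + 1)) dx + ∫(4/(x**2 + 9)) dx.
Step 3. Evaluate the standard form [assuming x > -1]: now 4*log(x - 3) + 2*log(x + 1) + ∫(-3/(x - 5)) dx + ∫(4/(x**2 + 9)) dx.
Step 4. Evaluate the standard form [assuming x > 5]: now -3*log(x - 5) + 4*log(x - 3) + 2*log(x + 1) + ∫(4/(x**2 + 9)) dx.
Step 5. Evaluate the standard form: now -3*log(x - 5) + 4*log(x - 3) + 2*log(x + 1) + 4*atan(x/3)/3.
Answer: -3*log(x - 5) + 4*log(x - 3) + 2*log(x + 1) + 4*atan(x/3)/3.


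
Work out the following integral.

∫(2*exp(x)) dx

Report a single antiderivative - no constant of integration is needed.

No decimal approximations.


Answer: 2*exp(x).


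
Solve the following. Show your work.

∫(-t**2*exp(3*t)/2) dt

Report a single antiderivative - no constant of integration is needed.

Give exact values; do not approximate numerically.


Step 1. Integrate ∫(-t**2*exp(3*t)/2) dt by parts with u = t**2, dv = (-exp(3*t)/2) dt, so v = -exp(3*t)/6: now -t**2*exp(3*t)/6 + ∫(t*exp(3*t)/3) dt.
Step 2. Integrate ∫(t*exp(3*t)/3) dt by parts with u = t, dv = (exp(3*t)/3) dt, so v = exp(3*t)/9: now -t**2*exp(3*t)/6 + t*exp(3*t)/9 + ∫(-exp(3*t)/9) dt.
Step 3. Evaluate the standard form: now -t**2*exp(3*t)/6 + t*exp(3*t)/9 - exp(3*t)/27.
Answer: -t**2*exp(3*t)/6 + t*exp(3*t)/9 - exp(3*t)/27.


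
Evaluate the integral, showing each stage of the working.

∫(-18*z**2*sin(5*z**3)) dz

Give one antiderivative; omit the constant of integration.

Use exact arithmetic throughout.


Step 1. Substitute u = z**3, turning ∫(-18*z**2*sin(5*z**3)) dz into ∫(-6*sin(5*u)) du: now ∫(-6*sin(5*u)) du.
Step 2. Evaluate the standard form: now 6*cos(5*u)/5.
Step 3. Substitute back u = z**3: now 6*cos(5*z**3)/5.
Answer: 6*cos(5*z**3)/5.


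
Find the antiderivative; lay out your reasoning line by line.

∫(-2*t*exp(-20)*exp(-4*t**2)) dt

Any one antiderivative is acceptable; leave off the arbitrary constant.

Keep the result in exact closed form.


Step 1. Substitute u = t**2 + 5, turning ∫(-2*t*exp(-20)*exp(-4*t**2)) dt into ∫(-exp(-4*u)) du: now ∫(-exp(-4*u)) du.
Step 2. Evaluate the standard form: now exp(-4*u)/4.
Step 3. Substitute back u = t**2 + 5: now exp(-4*t**2 - 20)/4.
Answer: exp(-4*t**2 - 20)/4.


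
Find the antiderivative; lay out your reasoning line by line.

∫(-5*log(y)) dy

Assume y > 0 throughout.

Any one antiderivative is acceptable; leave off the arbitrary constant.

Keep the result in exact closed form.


Step 1. Integrate ∫(-5*log(y)) dy by parts with u = log(y), dv = (-5) dy, so v = -5*y [assuming y > 0]: now -5*y*log(y) + ∫(5) dy.
Step 2. Evaluate the standard form: now -5*y*log(y) + 5*y.
Answer: -5*y*log(y) + 5*y.
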